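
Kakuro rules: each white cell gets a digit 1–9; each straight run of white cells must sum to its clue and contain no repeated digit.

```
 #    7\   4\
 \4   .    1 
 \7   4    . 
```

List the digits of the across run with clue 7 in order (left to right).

4 in 2 cells must be {1,3}.
R1C1 = 4 − 1 = 3 completes the 4 across.
R2C2 = 7 − 4 = 3 completes the 7 across.

4, 3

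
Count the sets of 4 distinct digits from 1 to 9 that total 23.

4 distinct digits from 1–9 sum between 10 and 30.

9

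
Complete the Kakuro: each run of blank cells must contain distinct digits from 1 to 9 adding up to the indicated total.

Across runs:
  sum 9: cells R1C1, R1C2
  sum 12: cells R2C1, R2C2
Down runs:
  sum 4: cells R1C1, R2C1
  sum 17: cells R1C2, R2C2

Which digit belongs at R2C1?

3

4 in 2 cells must be {1,3}; 17 in 2 cells must be {8,9}.
The 9 across and the 17 down share only 8, so R1C2 = 8.
The 12 across and the 4 down share only 3, so R2C1 = 3.
R2C2 = 12 − 3 = 9 completes the 12 across.
R1C1 = 9 − 8 = 1 completes the 9 across.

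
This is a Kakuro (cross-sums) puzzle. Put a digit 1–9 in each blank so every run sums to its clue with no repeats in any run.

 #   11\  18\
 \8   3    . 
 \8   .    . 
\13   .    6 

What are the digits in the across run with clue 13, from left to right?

R1C2 = 8 − 3 = 5 completes the 8 across.
R2C2 = 18 − 11 = 7 completes the 18 down.
R3C1 = 13 − 6 = 7 completes the 13 across.
R2C1 = 8 − 7 = 1 completes the 8 across.

7, 6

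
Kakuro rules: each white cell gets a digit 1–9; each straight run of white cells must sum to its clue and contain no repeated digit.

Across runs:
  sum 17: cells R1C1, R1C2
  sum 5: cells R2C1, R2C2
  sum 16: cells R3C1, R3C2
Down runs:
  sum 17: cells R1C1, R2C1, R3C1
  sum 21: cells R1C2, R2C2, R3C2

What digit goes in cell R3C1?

17 in 2 cells must be {8,9}; 16 in 2 cells must be {7,9}.
The 5 across and the 21 down share only 4, so R2C2 = 4.
Given what's placed, R3C2 must be 9 to fit the 16 across and 21 down.
R1C2 = 21 − 13 = 8 completes the 21 down.
R2C1 = 5 − 4 = 1 completes the 5 across.
R3C1 = 16 − 9 = 7 completes the 16 across.
R1C1 = 17 − 8 = 9 completes the 17 across.

7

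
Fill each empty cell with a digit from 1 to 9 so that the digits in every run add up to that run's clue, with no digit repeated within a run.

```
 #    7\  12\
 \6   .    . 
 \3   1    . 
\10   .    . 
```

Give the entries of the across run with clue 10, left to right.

3 in 2 cells must be {1,2}; 7 in 3 cells must be {1,2,4}.
R2C2 = 3 − 1 = 2 completes the 3 across.
No cell is forced outright now. R1C1 can only be 2 or 4 (the digits allowed by both its 6 across and its 7 down). If R1C1 = 4: then R1C2 would have to be in {2} for the 6 across but in {1,3,4,6,7,9} for the 12 down — contradiction. So R1C1 = 2.
R1C2 = 6 − 2 = 4 completes the 6 across.
R3C1 = 7 − 3 = 4 completes the 7 down.
R3C2 = 10 − 4 = 6 completes the 10 across.

4, 6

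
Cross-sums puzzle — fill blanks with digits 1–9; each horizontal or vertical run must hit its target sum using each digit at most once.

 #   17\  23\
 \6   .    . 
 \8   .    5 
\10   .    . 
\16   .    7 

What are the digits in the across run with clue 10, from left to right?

1 9

16 in 2 cells must be {7,9}.
Given what's placed, R1C2 must be 2 to fit the 6 across and 23 down.
R2C1 = 8 − 5 = 3 completes the 8 across.
R3C2 = 23 − 14 = 9 completes the 23 down.
R4C1 = 16 − 7 = 9 completes the 16 across.
R1C1 = 6 − 2 = 4 completes the 6 across.
R3C1 = 10 − 9 = 1 completes the 10 across.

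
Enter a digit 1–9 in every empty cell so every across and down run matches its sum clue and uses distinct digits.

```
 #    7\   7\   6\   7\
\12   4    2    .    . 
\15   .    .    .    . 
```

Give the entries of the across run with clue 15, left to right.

3, 5, 1, 6

R2C1 = 7 − 4 = 3 completes the 7 down.
R2C2 = 7 − 2 = 5 completes the 7 down.
R2C3 = 1: the only remaining digit allowed by both the 15 across and the 6 down.
R2C4 = 15 − 9 = 6 completes the 15 across.
R1C3 = 6 − 1 = 5 completes the 6 down.
R1C4 = 12 − 11 = 1 completes the 12 across.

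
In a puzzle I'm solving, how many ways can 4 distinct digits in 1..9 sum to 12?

4 distinct digits from 1–9 sum between 10 and 30.
Enumerating: {1,2,3,6}, {1,2,4,5}.

2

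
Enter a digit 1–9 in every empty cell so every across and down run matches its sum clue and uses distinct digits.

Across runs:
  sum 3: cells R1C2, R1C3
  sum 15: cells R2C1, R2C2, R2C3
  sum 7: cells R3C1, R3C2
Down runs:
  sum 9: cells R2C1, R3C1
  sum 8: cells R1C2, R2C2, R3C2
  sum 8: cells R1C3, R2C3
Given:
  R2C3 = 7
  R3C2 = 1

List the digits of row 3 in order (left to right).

3 in 2 cells must be {1,2}.
R1C2 = 2: the only remaining digit allowed by both the 3 across and the 8 down.
R1C3 = 3 − 2 = 1 completes the 3 across.
R2C2 = 8 − 3 = 5 completes the 8 down.
R3C1 = 7 − 1 = 6 completes the 7 across.
R2C1 = 15 − 12 = 3 completes the 15 across.

6 1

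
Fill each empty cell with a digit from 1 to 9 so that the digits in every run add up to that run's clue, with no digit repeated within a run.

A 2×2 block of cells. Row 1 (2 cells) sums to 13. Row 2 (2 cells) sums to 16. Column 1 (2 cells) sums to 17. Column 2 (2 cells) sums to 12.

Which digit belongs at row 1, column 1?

16 in 2 cells must be {7,9}; 17 in 2 cells must be {8,9}.
The 16 across and the 17 down share only 9, so (2,1) = 9.
(2,2) = 16 − 9 = 7 completes the 16 across.
(1,1) = 17 − 9 = 8 completes the 17 down.
(1,2) = 13 − 8 = 5 completes the 13 across.

8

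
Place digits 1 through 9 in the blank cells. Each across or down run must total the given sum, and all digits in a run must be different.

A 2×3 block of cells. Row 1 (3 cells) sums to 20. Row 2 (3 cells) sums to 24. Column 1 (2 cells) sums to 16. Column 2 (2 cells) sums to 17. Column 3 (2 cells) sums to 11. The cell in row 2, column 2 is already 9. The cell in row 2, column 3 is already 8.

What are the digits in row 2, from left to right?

7, 9, 8

24 in 3 cells must be {7,8,9}; 16 in 2 cells must be {7,9}; 17 in 2 cells must be {8,9}.
(1,2) = 17 − 9 = 8 completes the 17 down.
(1,3) = 11 − 8 = 3 completes the 11 down.
(2,1) = 24 − 17 = 7 completes the 24 across.
(1,1) = 20 − 11 = 9 completes the 20 across.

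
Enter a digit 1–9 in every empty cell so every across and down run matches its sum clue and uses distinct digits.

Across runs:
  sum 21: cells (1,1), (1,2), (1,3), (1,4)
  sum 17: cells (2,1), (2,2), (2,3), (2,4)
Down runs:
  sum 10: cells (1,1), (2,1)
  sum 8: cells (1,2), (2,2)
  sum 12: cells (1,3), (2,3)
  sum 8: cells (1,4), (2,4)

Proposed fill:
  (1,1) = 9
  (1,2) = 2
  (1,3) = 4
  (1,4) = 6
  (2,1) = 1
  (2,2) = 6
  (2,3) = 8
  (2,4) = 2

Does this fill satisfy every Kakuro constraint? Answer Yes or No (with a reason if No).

Yes

Across: 9+2+4+6=21; 1+6+8+2=17. Down: 9+1=10; 2+6=8; 4+8=12; 6+2=8. No digit repeats within any run.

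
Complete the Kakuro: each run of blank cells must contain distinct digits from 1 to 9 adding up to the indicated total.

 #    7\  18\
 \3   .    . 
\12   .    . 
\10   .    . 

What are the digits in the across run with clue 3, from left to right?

2 1

3 in 2 cells must be {1,2}; 7 in 3 cells must be {1,2,4}.
The 12 across and the 7 down share only 4, so R2C1 = 4.
R2C2 = 12 − 4 = 8 completes the 12 across.
Given what's placed, R1C2 must be 1 to fit the 3 across and 18 down.
R3C2 = 18 − 9 = 9 completes the 18 down.
R1C1 = 3 − 1 = 2 completes the 3 across.
R3C1 = 10 − 9 = 1 completes the 10 across.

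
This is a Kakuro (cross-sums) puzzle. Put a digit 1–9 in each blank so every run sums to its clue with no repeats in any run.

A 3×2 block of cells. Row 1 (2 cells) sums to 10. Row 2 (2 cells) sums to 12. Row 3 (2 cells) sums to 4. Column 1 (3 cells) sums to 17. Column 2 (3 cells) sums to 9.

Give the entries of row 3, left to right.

4 in 2 cells must be {1,3}.
Nothing is forced directly, so branch on (2,2), whose candidates are 3 or 4 or 5. If (2,2) = 3: that forces (2,1) = 9, (3,2) = 1, after which (1,2) would have to be in {1,2,3,4,6,7,8,9} for the 10 across but in {5} for the 9 down — contradiction. If (2,2) = 4: that forces (2,1) = 8, (3,1) = 3, after which (3,2) would have to be in {1} for the 4 across but in {2,3} for the 9 down — contradiction. So (2,2) = 5.
(2,1) = 12 − 5 = 7 completes the 12 across.
Given what's placed, (3,1) must be 1 to fit the 4 across and 17 down.
(3,2) = 4 − 1 = 3 completes the 4 across.
(1,1) = 17 − 8 = 9 completes the 17 down.
(1,2) = 10 − 9 = 1 completes the 10 across.

1 3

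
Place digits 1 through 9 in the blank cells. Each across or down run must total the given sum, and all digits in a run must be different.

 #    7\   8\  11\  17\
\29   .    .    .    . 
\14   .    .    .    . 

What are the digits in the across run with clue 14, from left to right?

2 1 3 8

29 in 4 cells must be {5,7,8,9}; 17 in 2 cells must be {8,9}.
Only 5 fits R1C1 under both its across sum 29 and down sum 7.
Given what's placed, R1C2 must be 7 to fit the 29 across and 8 down.
R2C1 = 7 − 5 = 2 completes the 7 down.
R2C2 = 8 − 7 = 1 completes the 8 down.
R2C4 = 8: the only remaining digit allowed by both the 14 across and the 17 down.
R1C4 = 17 − 8 = 9 completes the 17 down.
R2C3 = 14 − 11 = 3 completes the 14 across.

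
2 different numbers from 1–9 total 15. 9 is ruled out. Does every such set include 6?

No

The only way to make 15 from 2 distinct digits under that restriction is {7,8}, which does not contain 6.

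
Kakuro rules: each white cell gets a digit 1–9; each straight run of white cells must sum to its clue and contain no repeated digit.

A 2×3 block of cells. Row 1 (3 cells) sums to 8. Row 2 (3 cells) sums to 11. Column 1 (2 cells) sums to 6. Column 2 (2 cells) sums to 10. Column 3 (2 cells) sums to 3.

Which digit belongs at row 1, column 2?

2

3 in 2 cells must be {1,2}.
Nothing is forced directly, so branch on (1,3), whose candidates are 1 or 2. If (1,3) = 2: that forces (1,2) = 1, after which (2,2) would have to be in {1,2,3,4,5,6,7,8} for the 11 across but in {9} for the 10 down — contradiction. So (1,3) = 1.
(2,3) = 3 − 1 = 2 completes the 3 down.
Nothing is forced directly, so branch on (1,1), whose candidates are 2 or 4 or 5. If (1,1) = 2: then (1,2) would have to be in {5} for the 8 across but in {1,2,3,4,6,7,8,9} for the 10 down — contradiction. If (1,1) = 4: that forces (1,2) = 3, after which (2,1) would have to be in {1,3,4,5,6,8} for the 11 across but in {2} for the 6 down — contradiction. So (1,1) = 5.
(1,2) = 8 − 6 = 2 completes the 8 across.
(2,1) = 6 − 5 = 1 completes the 6 down.
(2,2) = 11 − 3 = 8 completes the 11 across.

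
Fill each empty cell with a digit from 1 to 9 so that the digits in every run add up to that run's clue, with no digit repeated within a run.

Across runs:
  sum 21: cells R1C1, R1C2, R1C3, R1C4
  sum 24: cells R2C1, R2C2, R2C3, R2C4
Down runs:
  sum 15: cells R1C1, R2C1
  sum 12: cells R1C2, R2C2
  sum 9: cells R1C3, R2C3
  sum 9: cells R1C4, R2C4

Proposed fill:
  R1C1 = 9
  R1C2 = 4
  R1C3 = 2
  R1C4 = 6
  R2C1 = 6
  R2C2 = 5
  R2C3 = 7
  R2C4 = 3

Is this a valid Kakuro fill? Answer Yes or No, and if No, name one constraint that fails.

No — the across run R2C1–R2C4 sums to 21, not 24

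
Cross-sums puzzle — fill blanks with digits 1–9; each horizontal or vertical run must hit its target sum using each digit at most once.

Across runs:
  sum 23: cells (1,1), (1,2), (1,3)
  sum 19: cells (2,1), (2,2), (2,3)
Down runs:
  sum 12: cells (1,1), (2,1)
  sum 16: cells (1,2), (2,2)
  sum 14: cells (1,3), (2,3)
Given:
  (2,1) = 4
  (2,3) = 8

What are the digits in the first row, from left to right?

23 in 3 cells must be {6,8,9}; 16 in 2 cells must be {7,9}.
(1,1) = 12 − 4 = 8 completes the 12 down.
Given what's placed, (1,2) must be 9 to fit the 23 across and 16 down.
(1,3) = 23 − 17 = 6 completes the 23 across.
(2,2) = 19 − 12 = 7 completes the 19 across.

8 9 6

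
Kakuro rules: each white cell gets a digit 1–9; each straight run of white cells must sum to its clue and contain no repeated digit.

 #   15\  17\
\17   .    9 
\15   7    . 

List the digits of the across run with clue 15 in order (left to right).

17 in 2 cells must be {8,9}.
R1C1 = 17 − 9 = 8 completes the 17 across.
R2C2 = 15 − 7 = 8 completes the 15 across.

7 8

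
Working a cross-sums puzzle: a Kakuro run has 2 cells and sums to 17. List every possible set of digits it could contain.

2 distinct digits from 1–9 sum between 3 and 17.
Only one set works: {8,9}.

{8,9}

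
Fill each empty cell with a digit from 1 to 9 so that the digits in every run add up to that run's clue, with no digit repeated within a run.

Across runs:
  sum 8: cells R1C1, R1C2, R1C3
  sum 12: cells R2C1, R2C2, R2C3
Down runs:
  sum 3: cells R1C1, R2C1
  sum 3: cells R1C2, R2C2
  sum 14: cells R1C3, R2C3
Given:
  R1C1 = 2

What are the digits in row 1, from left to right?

3 in 2 cells must be {1,2}.
Given what's placed, R1C2 must be 1 to fit the 8 across and 3 down.
R1C3 = 8 − 3 = 5 completes the 8 across.
R2C1 = 3 − 2 = 1 completes the 3 down.
R2C2 = 3 − 1 = 2 completes the 3 down.
R2C3 = 12 − 3 = 9 completes the 12 across.

2, 1, 5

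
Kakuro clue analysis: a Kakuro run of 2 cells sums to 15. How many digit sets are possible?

2

2 distinct digits from 1–9 sum between 3 and 17.
Enumerating: {6,9}, {7,8}.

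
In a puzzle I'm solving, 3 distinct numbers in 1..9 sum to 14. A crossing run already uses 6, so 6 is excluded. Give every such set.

{1,4,9}; {1,5,8}; {2,3,9}; {2,4,8}; {2,5,7}; {3,4,7}

3 distinct digits from 1–9 sum between 6 and 24.
Dropping sets that contain 6.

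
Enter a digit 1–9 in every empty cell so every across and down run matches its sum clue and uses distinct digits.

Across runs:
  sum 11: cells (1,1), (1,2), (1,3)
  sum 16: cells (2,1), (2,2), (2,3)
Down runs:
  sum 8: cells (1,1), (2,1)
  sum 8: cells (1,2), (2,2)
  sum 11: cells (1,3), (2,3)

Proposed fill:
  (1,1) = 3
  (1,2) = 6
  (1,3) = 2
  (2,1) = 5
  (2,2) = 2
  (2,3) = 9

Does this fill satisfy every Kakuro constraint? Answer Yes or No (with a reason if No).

Across: 3+6+2=11; 5+2+9=16. Down: 3+5=8; 6+2=8; 2+9=11. No digit repeats within any run.

Yes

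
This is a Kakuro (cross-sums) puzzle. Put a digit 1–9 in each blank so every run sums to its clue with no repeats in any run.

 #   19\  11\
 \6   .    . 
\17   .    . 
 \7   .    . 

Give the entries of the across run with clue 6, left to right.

17 in 2 cells must be {8,9}.
The 17 across and the 11 down share only 8, so R2C2 = 8.
R2C1 = 17 − 8 = 9 completes the 17 across.
Nothing is forced directly, so branch on R1C1, whose candidates are 2 or 4. If R1C1 = 2: then R1C2 would have to be in {4} for the 6 across but in {1,2} for the 11 down — contradiction. So R1C1 = 4.
R1C2 = 6 − 4 = 2 completes the 6 across.
R3C1 = 19 − 13 = 6 completes the 19 down.
R3C2 = 7 − 6 = 1 completes the 7 across.

4 2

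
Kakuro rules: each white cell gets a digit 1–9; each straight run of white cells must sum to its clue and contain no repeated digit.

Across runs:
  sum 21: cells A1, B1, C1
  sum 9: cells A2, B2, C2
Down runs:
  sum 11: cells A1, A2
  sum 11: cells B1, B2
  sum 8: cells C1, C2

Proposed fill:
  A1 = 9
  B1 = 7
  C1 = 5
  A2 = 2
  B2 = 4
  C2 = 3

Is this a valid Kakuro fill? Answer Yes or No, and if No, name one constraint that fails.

Yes

Across: 9+7+5=21; 2+4+3=9. Down: 9+2=11; 7+4=11; 5+3=8. No digit repeats within any run.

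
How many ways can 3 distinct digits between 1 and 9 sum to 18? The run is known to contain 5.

3 distinct digits from 1–9 sum between 6 and 24.
Keeping only sets containing 5.
Enumerating: {4,5,9}, {5,6,7}.

2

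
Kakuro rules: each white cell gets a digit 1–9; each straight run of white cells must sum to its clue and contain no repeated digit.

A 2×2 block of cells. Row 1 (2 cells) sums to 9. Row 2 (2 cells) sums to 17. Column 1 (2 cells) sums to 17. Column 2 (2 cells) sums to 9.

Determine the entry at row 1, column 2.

1

17 in 2 cells must be {8,9}.
The 9 across and the 17 down share only 8, so (1,1) = 8.
(1,2) = 9 − 8 = 1 completes the 9 across.
(2,1) = 17 − 8 = 9 completes the 17 down.
(2,2) = 17 − 9 = 8 completes the 17 across.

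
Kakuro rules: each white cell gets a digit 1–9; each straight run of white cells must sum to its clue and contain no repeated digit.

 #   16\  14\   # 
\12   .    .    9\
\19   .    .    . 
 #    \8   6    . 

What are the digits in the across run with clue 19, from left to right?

16 in 2 cells must be {7,9}.
R3C3 = 8 − 6 = 2 completes the 8 across.
R2C3 = 9 − 2 = 7 completes the 9 down.
R2C1 = 9: the only remaining digit allowed by both the 19 across and the 16 down.
R2C2 = 19 − 16 = 3 completes the 19 across.
R1C1 = 16 − 9 = 7 completes the 16 down.
R1C2 = 12 − 7 = 5 completes the 12 across.

9 3 7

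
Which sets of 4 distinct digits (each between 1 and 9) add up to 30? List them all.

{6,7,8,9}

4 distinct digits from 1–9 sum between 10 and 30.
Only one set works: {6,7,8,9}.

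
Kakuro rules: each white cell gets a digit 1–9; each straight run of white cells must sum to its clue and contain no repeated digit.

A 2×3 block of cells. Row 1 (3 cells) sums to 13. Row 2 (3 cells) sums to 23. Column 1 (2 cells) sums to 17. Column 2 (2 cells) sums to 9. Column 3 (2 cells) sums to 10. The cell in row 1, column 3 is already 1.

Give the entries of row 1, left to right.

23 in 3 cells must be {6,8,9}; 17 in 2 cells must be {8,9}.
(2,3) = 10 − 1 = 9 completes the 10 down.
Given what's placed, (2,1) must be 8 to fit the 23 across and 17 down.
(2,2) = 23 − 17 = 6 completes the 23 across.
(1,1) = 17 − 8 = 9 completes the 17 down.
(1,2) = 13 − 10 = 3 completes the 13 across.

9 3 1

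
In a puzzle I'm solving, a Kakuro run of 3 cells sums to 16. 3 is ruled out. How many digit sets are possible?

5

3 distinct digits from 1–9 sum between 6 and 24.
Dropping sets that contain 3.
Enumerating: {1,6,9}, {1,7,8}, {2,5,9}, {2,6,8}, {4,5,7}.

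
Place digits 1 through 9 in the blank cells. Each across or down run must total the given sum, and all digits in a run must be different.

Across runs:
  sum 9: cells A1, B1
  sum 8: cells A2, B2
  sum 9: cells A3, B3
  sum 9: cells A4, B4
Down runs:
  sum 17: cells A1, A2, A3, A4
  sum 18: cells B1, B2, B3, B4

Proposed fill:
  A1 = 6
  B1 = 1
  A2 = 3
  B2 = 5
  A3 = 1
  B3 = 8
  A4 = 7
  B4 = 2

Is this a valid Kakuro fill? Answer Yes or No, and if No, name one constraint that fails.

No — the across run A1–B1 sums to 7, not 9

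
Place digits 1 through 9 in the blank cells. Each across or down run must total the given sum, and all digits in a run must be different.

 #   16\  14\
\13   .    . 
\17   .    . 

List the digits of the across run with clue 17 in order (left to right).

9, 8

17 in 2 cells must be {8,9}; 16 in 2 cells must be {7,9}.
The 17 across and the 16 down share only 9, so R2C1 = 9.
R2C2 = 17 − 9 = 8 completes the 17 across.
R1C1 = 16 − 9 = 7 completes the 16 down.
R1C2 = 13 − 7 = 6 completes the 13 across.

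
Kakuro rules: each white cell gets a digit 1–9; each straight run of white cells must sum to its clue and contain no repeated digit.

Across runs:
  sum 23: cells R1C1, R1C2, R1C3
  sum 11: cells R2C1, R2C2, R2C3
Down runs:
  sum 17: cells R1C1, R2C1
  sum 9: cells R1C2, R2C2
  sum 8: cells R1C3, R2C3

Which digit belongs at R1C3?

23 in 3 cells must be {6,8,9}; 17 in 2 cells must be {8,9}.
The 23 across and the 8 down share only 6, so R1C3 = 6.
The 11 across and the 17 down share only 8, so R2C1 = 8.
R2C3 = 8 − 6 = 2 completes the 8 down.
R1C1 = 17 − 8 = 9 completes the 17 down.
R1C2 = 23 − 15 = 8 completes the 23 across.
R2C2 = 11 − 10 = 1 completes the 11 across.

6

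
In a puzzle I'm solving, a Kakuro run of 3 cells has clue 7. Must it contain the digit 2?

The only way to make 7 from 3 distinct digits is {1,2,4}, which contains 2.

Yes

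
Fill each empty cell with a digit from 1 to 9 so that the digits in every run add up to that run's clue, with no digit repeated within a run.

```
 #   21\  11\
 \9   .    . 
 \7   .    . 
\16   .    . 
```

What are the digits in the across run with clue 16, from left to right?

16 in 2 cells must be {7,9}.
The 16 across and the 11 down share only 7, so R3C2 = 7.
R3C1 = 16 − 7 = 9 completes the 16 across.
Nothing is forced directly, so branch on R1C2, whose candidates are 1 or 3. If R1C2 = 3: then R1C1 would have to be in {6} for the 9 across but in {4,5,7,8} for the 21 down — contradiction. So R1C2 = 1.
R1C1 = 9 − 1 = 8 completes the 9 across.
R2C1 = 21 − 17 = 4 completes the 21 down.
R2C2 = 7 − 4 = 3 completes the 7 across.

9 7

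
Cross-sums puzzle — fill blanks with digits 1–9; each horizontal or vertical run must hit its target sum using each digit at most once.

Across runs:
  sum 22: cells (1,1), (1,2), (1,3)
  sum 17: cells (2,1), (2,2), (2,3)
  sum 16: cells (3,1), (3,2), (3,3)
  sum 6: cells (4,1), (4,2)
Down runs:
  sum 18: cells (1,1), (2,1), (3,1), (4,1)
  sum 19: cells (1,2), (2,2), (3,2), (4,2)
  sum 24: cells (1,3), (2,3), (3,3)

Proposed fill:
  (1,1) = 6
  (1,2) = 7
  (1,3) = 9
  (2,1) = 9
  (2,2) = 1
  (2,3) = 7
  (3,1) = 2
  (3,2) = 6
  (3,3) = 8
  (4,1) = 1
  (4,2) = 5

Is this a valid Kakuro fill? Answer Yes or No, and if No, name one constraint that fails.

Yes

Across: 6+7+9=22; 9+1+7=17; 2+6+8=16; 1+5=6. Down: 6+9+2+1=18; 7+1+6+5=19; 9+7+8=24. No digit repeats within any run.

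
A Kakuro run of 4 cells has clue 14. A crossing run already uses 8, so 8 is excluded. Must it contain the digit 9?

No

Counterexample: {1,2,4,7} sums to 14 under that restriction without using 9.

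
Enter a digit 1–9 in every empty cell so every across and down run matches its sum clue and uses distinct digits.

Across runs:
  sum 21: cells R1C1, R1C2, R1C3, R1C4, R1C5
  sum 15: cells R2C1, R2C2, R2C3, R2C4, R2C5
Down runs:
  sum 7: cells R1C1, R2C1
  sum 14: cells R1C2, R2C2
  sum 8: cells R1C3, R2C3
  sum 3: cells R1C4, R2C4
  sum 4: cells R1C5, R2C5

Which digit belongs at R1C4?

15 in 5 cells must be {1,2,3,4,5}; 3 in 2 cells must be {1,2}; 4 in 2 cells must be {1,3}.
Only 5 fits R2C2 under both its across sum 15 and down sum 14.
R1C2 = 14 − 5 = 9 completes the 14 down.
Nothing is forced directly, so branch on R1C4, whose candidates are 1 or 2. If R1C4 = 1: that forces R1C5 = 3, R2C4 = 2, R2C5 = 1, R2C3 = 3, after which R1C3 would have to be in {2,6} for the 21 across but in {5} for the 8 down — contradiction. So R1C4 = 2.

2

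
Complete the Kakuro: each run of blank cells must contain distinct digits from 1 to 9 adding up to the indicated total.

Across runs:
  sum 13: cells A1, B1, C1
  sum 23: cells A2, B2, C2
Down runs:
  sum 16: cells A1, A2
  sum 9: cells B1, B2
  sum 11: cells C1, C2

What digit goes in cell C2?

6

23 in 3 cells must be {6,8,9}; 16 in 2 cells must be {7,9}.
The 23 across and the 16 down share only 9, so A2 = 9.
A1 = 16 − 9 = 7 completes the 16 down.
Nothing is forced directly, so branch on B2, whose candidates are 6 or 8. If B2 = 6: then B1 would have to be in {1,2,4,5} for the 13 across but in {3} for the 9 down — contradiction. So B2 = 8.
B1 = 9 − 8 = 1 completes the 9 down.
C1 = 13 − 8 = 5 completes the 13 across.
C2 = 23 − 17 = 6 completes the 23 across.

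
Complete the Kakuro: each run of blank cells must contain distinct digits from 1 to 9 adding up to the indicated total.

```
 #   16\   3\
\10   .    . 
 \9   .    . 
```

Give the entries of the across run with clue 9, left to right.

16 in 2 cells must be {7,9}; 3 in 2 cells must be {1,2}.
The 9 across and the 16 down share only 7, so R2C1 = 7.
R2C2 = 9 − 7 = 2 completes the 9 across.
R1C1 = 16 − 7 = 9 completes the 16 down.
R1C2 = 10 − 9 = 1 completes the 10 across.

7, 2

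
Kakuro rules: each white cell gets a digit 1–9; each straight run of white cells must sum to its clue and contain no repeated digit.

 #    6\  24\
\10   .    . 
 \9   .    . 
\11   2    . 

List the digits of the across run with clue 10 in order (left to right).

3 7

6 in 3 cells must be {1,2,3}; 24 in 3 cells must be {7,8,9}.
R3C2 = 11 − 2 = 9 completes the 11 across.
Nothing is forced directly, so branch on R1C1, whose candidates are 1 or 3. If R1C1 = 1: then R1C2 would have to be in {9} for the 10 across but in {7,8} for the 24 down — contradiction. So R1C1 = 3.
R1C2 = 10 − 3 = 7 completes the 10 across.
R2C1 = 6 − 5 = 1 completes the 6 down.
R2C2 = 9 − 1 = 8 completes the 9 across.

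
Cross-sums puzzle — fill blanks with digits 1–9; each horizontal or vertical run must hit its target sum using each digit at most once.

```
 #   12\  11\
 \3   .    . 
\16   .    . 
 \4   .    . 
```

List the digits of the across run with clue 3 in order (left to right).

3 in 2 cells must be {1,2}; 16 in 2 cells must be {7,9}; 4 in 2 cells must be {1,3}.
The 16 across and the 11 down share only 7, so R2C2 = 7.
Given what's placed, R1C2 must be 1 to fit the 3 across and 11 down.
R2C1 = 16 − 7 = 9 completes the 16 across.
R3C1 = 1: the only remaining digit allowed by both the 4 across and the 12 down.
R3C2 = 4 − 1 = 3 completes the 4 across.
R1C1 = 3 − 1 = 2 completes the 3 across.

2 1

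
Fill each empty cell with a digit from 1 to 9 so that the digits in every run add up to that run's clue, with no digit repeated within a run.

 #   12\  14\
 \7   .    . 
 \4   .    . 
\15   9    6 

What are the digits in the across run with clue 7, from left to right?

2 5

4 in 2 cells must be {1,3}.
Given what's placed, R2C1 must be 1 to fit the 4 across and 12 down.
R2C2 = 4 − 1 = 3 completes the 4 across.
R1C1 = 12 − 10 = 2 completes the 12 down.
R1C2 = 7 − 2 = 5 completes the 7 across.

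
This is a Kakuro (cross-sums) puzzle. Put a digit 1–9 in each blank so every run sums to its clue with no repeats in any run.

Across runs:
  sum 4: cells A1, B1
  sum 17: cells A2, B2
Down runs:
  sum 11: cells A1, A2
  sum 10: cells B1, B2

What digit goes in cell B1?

1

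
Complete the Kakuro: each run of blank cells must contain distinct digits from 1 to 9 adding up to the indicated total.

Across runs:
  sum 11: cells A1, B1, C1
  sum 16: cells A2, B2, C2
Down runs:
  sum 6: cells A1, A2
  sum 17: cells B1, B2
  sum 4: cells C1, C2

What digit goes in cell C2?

3

17 in 2 cells must be {8,9}; 4 in 2 cells must be {1,3}.
The 11 across and the 17 down share only 8, so B1 = 8.
Given what's placed, C1 must be 1 to fit the 11 across and 4 down.
B2 = 17 − 8 = 9 completes the 17 down.
C2 = 4 − 1 = 3 completes the 4 down.
A1 = 11 − 9 = 2 completes the 11 across.
A2 = 16 − 12 = 4 completes the 16 across.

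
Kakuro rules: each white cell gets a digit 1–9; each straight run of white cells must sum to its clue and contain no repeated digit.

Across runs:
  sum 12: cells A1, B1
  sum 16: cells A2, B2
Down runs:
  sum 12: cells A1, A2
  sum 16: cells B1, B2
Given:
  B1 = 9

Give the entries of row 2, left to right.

9 7

16 in 2 cells must be {7,9}.
A1 = 12 − 9 = 3 completes the 12 across.
A2 = 12 − 3 = 9 completes the 12 down.
B2 = 16 − 9 = 7 completes the 16 across.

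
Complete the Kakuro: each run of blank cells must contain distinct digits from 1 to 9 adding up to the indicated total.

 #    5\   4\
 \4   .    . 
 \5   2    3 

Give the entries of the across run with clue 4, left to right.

4 in 2 cells must be {1,3}.
R1C1 = 5 − 2 = 3 completes the 5 down.
R1C2 = 4 − 3 = 1 completes the 4 across.

3, 1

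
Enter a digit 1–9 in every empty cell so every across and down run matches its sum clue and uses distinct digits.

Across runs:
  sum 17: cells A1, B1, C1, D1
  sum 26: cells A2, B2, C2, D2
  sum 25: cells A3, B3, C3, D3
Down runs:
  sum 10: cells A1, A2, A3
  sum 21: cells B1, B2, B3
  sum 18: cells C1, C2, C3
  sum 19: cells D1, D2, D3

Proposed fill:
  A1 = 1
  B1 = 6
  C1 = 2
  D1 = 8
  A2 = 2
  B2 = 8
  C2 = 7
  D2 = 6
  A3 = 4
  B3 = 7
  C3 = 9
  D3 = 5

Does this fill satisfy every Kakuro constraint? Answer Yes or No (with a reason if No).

No — the across run A2–D2 sums to 23, not 26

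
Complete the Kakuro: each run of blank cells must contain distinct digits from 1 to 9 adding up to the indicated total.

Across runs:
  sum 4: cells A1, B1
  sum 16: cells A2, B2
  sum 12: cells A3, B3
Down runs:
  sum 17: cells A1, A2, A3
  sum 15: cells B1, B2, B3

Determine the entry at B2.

4 in 2 cells must be {1,3}; 16 in 2 cells must be {7,9}.
Nothing is forced directly, so branch on A1, whose candidates are 1 or 3. If A1 = 3: that forces B1 = 1, A2 = 9, after which B2 would have to be in {7} for the 16 across but in {5,6,8,9} for the 15 down — contradiction. So A1 = 1.
B1 = 4 − 1 = 3 completes the 4 across.
Given what's placed, B2 must be 7 to fit the 16 across and 15 down.
B3 = 15 − 10 = 5 completes the 15 down.
A2 = 16 − 7 = 9 completes the 16 across.
A3 = 12 − 5 = 7 completes the 12 across.

7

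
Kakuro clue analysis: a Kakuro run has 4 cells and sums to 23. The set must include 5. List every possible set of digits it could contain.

{1,5,8,9}; {2,5,7,9}; {3,5,6,9}; {3,5,7,8}; {4,5,6,8}

4 distinct digits from 1–9 sum between 10 and 30.
Keeping only sets containing 5.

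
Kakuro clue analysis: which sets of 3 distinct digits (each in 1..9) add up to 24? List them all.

{7,8,9}

3 distinct digits from 1–9 sum between 6 and 24.
Only one set works: {7,8,9}.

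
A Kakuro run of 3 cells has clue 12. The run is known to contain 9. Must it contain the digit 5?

No

The only way to make 12 from 3 distinct digits under that restriction is {1,2,9}, which does not contain 5.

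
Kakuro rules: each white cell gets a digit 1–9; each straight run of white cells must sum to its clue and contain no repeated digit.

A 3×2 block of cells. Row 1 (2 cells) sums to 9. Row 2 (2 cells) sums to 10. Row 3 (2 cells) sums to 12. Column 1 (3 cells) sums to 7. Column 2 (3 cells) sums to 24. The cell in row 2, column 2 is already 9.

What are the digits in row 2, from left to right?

7 in 3 cells must be {1,2,4}; 24 in 3 cells must be {7,8,9}.
(2,1) = 10 − 9 = 1 completes the 10 across.
(3,1) = 4: the only remaining digit allowed by both the 12 across and the 7 down.
(3,2) = 12 − 4 = 8 completes the 12 across.
(1,1) = 7 − 5 = 2 completes the 7 down.
(1,2) = 9 − 2 = 7 completes the 9 across.

1 9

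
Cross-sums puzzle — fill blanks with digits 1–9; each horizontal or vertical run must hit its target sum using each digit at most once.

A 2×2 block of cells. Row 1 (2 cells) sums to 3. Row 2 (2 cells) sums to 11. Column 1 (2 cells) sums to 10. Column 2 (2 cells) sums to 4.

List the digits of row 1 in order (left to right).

2 1

3 in 2 cells must be {1,2}; 4 in 2 cells must be {1,3}.
The 3 across and the 4 down share only 1, so (1,2) = 1.
(2,2) = 4 − 1 = 3 completes the 4 down.
(1,1) = 3 − 1 = 2 completes the 3 across.
(2,1) = 11 − 3 = 8 completes the 11 across.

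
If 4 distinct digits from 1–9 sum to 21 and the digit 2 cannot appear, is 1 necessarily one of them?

No

Counterexample: {3,4,5,9} sums to 21 under that restriction without using 1.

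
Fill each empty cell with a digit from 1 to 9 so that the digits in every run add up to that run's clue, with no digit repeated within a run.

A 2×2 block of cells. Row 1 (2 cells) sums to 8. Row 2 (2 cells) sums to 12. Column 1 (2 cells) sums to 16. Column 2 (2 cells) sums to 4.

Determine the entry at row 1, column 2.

1

16 in 2 cells must be {7,9}; 4 in 2 cells must be {1,3}.
The 8 across and the 16 down share only 7, so (1,1) = 7.
(1,2) = 8 − 7 = 1 completes the 8 across.
(2,1) = 16 − 7 = 9 completes the 16 down.
(2,2) = 12 − 9 = 3 completes the 12 across.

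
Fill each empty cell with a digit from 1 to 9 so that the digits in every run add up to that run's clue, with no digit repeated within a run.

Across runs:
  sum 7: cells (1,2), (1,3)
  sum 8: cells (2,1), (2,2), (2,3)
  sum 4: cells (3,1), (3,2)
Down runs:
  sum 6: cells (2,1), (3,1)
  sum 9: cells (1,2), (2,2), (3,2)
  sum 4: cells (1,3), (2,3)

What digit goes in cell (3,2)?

3

4 in 2 cells must be {1,3}.
The 4 across and the 6 down share only 1, so (3,1) = 1.
(3,2) = 4 − 1 = 3 completes the 4 across.
(2,1) = 6 − 1 = 5 completes the 6 down.
(2,3) = 1: the only remaining digit allowed by both the 8 across and the 4 down.
(1,3) = 4 − 1 = 3 completes the 4 down.
(2,2) = 8 − 6 = 2 completes the 8 across.
(1,2) = 7 − 3 = 4 completes the 7 across.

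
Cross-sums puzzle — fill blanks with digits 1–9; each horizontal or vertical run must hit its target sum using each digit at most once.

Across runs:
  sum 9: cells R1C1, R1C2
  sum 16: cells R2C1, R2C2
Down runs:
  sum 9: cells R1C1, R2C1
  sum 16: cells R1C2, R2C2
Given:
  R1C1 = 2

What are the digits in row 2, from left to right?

7, 9

16 in 2 cells must be {7,9}.
R1C2 = 9 − 2 = 7 completes the 9 across.
R2C1 = 9 − 2 = 7 completes the 9 down.
R2C2 = 16 − 7 = 9 completes the 16 across.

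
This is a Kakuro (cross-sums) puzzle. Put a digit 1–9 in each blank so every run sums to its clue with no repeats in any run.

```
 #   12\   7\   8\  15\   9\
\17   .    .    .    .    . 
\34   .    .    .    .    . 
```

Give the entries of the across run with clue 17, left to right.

5, 3, 2, 6, 1

34 in 5 cells must be {4,6,7,8,9}.
Nothing is forced directly, so branch on R2C2, whose candidates are 4 or 6. If R2C2 = 6: that forces R1C2 = 1, R2C3 = 7, after which R1C3 would have to be in {2,3,4,5,6,7} for the 17 across but in {1} for the 8 down — contradiction. So R2C2 = 4.
R1C2 = 7 − 4 = 3 completes the 7 down.
Nothing is forced directly, so branch on R1C4, whose candidates are 6 or 7. If R1C4 = 7: that forces R1C1 = 4, R2C1 = 8, after which R2C4 would have to be in {6,7,9} for the 34 across but in {8} for the 15 down — contradiction. So R1C4 = 6.
R1C1 = 5: the only remaining digit allowed by both the 17 across and the 12 down.
R2C1 = 12 − 5 = 7 completes the 12 down.
Given what's placed, R2C3 must be 6 to fit the 34 across and 8 down.
R2C4 = 15 − 6 = 9 completes the 15 down.
R2C5 = 34 − 26 = 8 completes the 34 across.
R1C3 = 8 − 6 = 2 completes the 8 down.
R1C5 = 17 − 16 = 1 completes the 17 across.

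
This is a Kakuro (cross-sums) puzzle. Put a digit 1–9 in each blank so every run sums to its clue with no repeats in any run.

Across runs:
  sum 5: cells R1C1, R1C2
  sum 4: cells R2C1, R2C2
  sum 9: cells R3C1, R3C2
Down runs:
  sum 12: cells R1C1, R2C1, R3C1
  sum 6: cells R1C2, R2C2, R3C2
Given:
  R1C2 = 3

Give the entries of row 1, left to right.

2 3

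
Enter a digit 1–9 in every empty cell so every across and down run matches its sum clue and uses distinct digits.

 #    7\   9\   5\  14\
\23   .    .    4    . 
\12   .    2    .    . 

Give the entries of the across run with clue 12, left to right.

R1C2 = 9 − 2 = 7 completes the 9 down.
R1C4 = 9: the only remaining digit allowed by both the 23 across and the 14 down.
R2C3 = 5 − 4 = 1 completes the 5 down.
R2C4 = 14 − 9 = 5 completes the 14 down.
R1C1 = 23 − 20 = 3 completes the 23 across.
R2C1 = 12 − 8 = 4 completes the 12 across.

4 2 1 5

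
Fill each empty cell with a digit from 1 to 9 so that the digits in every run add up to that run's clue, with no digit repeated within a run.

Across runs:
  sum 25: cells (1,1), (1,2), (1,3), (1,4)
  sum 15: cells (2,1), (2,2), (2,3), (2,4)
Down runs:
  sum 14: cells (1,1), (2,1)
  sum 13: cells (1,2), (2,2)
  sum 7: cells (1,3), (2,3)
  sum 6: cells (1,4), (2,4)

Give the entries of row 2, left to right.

5 6 3 1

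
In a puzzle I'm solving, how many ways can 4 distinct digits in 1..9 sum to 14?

4 distinct digits from 1–9 sum between 10 and 30.
Enumerating: {1,2,3,8}, {1,2,4,7}, {1,2,5,6}, {1,3,4,6}, {2,3,4,5}.

5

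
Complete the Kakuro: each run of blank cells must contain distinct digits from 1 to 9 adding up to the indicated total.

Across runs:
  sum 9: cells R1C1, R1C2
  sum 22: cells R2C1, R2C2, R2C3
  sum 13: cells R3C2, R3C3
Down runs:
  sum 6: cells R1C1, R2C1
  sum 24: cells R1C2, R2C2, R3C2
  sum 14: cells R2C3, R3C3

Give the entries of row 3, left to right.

24 in 3 cells must be {7,8,9}.
The 22 across and the 6 down share only 5, so R2C1 = 5.
R1C1 = 6 − 5 = 1 completes the 6 down.
R1C2 = 9 − 1 = 8 completes the 9 across.
R2C2 = 9: the only remaining digit allowed by both the 22 across and the 24 down.
R2C3 = 22 − 14 = 8 completes the 22 across.
R3C2 = 24 − 17 = 7 completes the 24 down.
R3C3 = 13 − 7 = 6 completes the 13 across.

7 6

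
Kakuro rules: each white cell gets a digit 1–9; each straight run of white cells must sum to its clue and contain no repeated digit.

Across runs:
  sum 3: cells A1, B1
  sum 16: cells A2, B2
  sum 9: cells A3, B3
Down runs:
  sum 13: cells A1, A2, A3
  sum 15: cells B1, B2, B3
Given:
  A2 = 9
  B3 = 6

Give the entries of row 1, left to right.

1, 2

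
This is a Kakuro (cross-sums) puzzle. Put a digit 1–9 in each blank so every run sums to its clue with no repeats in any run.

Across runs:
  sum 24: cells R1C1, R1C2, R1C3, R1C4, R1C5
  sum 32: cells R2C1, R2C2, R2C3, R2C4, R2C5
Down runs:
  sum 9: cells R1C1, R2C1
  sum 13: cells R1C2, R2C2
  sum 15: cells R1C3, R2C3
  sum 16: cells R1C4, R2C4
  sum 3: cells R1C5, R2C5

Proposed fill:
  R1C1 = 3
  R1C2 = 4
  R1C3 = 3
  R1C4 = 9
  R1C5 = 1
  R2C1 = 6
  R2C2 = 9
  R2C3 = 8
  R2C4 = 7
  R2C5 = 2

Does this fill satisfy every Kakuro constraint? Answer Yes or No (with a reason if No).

No — the down run R1C3–R2C3 sums to 11, not 15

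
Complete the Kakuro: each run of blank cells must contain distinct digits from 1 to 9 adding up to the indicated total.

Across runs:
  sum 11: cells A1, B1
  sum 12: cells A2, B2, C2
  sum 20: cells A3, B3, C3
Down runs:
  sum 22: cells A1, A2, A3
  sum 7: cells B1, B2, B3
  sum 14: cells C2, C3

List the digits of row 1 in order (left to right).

7 in 3 cells must be {1,2,4}.
Only 4 fits B3 under both its across sum 20 and down sum 7.
Given what's placed, C3 must be 9 to fit the 20 across and 14 down.
B1 = 2: the only remaining digit allowed by both the 11 across and the 7 down.
B2 = 7 − 6 = 1 completes the 7 down.
C2 = 14 − 9 = 5 completes the 14 down.
A3 = 20 − 13 = 7 completes the 20 across.
A1 = 11 − 2 = 9 completes the 11 across.

9 2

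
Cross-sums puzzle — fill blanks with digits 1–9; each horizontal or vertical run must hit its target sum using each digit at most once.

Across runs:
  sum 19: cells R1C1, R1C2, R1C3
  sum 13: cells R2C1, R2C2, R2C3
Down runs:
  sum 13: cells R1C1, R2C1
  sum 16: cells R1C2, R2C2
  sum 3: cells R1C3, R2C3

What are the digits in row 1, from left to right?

8 9 2

16 in 2 cells must be {7,9}; 3 in 2 cells must be {1,2}.
The 19 across and the 3 down share only 2, so R1C3 = 2.
R2C3 = 3 − 2 = 1 completes the 3 down.
Given what's placed, R1C2 must be 9 to fit the 19 across and 16 down.
R2C2 = 16 − 9 = 7 completes the 16 down.
R1C1 = 19 − 11 = 8 completes the 19 across.
R2C1 = 13 − 8 = 5 completes the 13 across.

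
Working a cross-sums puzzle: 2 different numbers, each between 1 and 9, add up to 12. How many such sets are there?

2 distinct digits from 1–9 sum between 3 and 17.
Enumerating: {3,9}, {4,8}, {5,7}.

3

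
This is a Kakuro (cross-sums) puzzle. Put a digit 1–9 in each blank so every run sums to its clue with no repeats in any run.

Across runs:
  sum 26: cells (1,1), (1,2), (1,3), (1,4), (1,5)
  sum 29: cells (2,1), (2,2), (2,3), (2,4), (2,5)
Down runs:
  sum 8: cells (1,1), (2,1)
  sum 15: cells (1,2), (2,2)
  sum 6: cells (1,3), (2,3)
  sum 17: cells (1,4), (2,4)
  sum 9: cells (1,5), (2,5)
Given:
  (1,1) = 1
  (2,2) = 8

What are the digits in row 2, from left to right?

7 8 2 9 3

17 in 2 cells must be {8,9}.
(1,2) = 15 − 8 = 7 completes the 15 down.
(2,1) = 8 − 1 = 7 completes the 8 down.
Given what's placed, (2,4) must be 9 to fit the 29 across and 17 down.
(1,4) = 17 − 9 = 8 completes the 17 down.
Given what's placed, (1,3) must be 4 to fit the 26 across and 6 down.
(1,5) = 26 − 20 = 6 completes the 26 across.
(2,3) = 6 − 4 = 2 completes the 6 down.
(2,5) = 29 − 26 = 3 completes the 29 across.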